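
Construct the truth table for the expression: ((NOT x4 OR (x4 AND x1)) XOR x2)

x2 | x4 | x1 | Output
---------------------
0 | 0 | 0 | 1
0 | 0 | 1 | 1
0 | 1 | 0 | 0
0 | 1 | 1 | 1
1 | 0 | 0 | 0
1 | 0 | 1 | 0
1 | 1 | 0 | 1
1 | 1 | 1 | 0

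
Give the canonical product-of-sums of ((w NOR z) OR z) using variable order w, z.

ΠM(2) = (NOT w OR z)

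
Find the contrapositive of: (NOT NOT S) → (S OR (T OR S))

Contrapositive: NOT (S OR (T OR S)) → NOT S
Note: A statement and its contrapositive are logically equivalent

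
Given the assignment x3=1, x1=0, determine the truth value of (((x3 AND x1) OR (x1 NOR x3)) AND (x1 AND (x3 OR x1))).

Substituting: (((1 AND 0) OR (0 NOR 1)) AND (0 AND (1 OR 0)))
= 0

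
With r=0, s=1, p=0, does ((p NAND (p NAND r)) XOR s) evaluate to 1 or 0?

Substituting: ((0 NAND (0 NAND 0)) XOR 1)
= 0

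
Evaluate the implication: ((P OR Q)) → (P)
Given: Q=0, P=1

Antecedent ((P OR Q)) = 1; consequent (P) = 1.
1 → 1 = 1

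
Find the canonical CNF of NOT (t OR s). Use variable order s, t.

(s OR NOT t) AND (NOT s OR t) AND (NOT s OR NOT t)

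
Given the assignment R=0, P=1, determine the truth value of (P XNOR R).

Substituting: (1 XNOR 0)
= 0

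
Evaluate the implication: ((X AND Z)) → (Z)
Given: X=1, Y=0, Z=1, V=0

Antecedent ((X AND Z)) = 1; consequent (Z) = 1.
1 → 1 = 1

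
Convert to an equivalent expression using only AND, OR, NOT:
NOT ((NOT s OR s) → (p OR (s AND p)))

(NOT s OR s) AND NOT (p OR (s AND p))
(Negated implication: NOT(A → B) = A AND NOT B)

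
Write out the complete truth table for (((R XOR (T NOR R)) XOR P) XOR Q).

P | R | T | Q | Output
----------------------
0 | 0 | 0 | 0 | 1
0 | 0 | 0 | 1 | 0
0 | 0 | 1 | 0 | 0
0 | 0 | 1 | 1 | 1
0 | 1 | 0 | 0 | 1
0 | 1 | 0 | 1 | 0
0 | 1 | 1 | 0 | 1
0 | 1 | 1 | 1 | 0
1 | 0 | 0 | 0 | 0
1 | 0 | 0 | 1 | 1
1 | 0 | 1 | 0 | 1
1 | 0 | 1 | 1 | 0
1 | 1 | 0 | 0 | 0
1 | 1 | 0 | 1 | 1
1 | 1 | 1 | 0 | 0
1 | 1 | 1 | 1 | 1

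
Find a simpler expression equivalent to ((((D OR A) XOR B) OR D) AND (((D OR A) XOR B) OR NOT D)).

By distribution ((E OR v) AND (E OR NOT v) = E):
= ((D OR A) XOR B)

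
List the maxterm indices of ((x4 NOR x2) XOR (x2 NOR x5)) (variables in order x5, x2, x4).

ΠM(0, 2, 3, 5, 6, 7) = (x5 OR x2 OR x4) AND (x5 OR NOT x2 OR x4) AND (x5 OR NOT x2 OR NOT x4) AND (NOT x5 OR x2 OR NOT x4) AND (NOT x5 OR NOT x2 OR x4) AND (NOT x5 OR NOT x2 OR NOT x4)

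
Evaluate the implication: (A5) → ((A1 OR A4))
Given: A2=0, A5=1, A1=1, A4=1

Antecedent (A5) = 1; consequent ((A1 OR A4)) = 1.
1 → 1 = 1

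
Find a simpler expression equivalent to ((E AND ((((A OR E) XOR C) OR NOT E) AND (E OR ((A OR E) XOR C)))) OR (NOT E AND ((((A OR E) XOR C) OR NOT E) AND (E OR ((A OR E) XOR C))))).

By distribution ((E AND v) OR (E AND NOT v) = E) then distribution ((E OR v) AND (E OR NOT v) = E):
= ((A OR E) XOR C)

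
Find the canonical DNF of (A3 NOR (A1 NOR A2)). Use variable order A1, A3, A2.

(NOT A1 AND NOT A3 AND A2) OR (A1 AND NOT A3 AND NOT A2) OR (A1 AND NOT A3 AND A2)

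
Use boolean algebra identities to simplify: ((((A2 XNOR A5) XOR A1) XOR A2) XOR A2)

By XOR self-cancellation ((E XOR v) XOR v = E):
= ((A2 XNOR A5) XOR A1)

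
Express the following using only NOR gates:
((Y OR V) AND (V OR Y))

((((Y NOR V) NOR (Y NOR V)) NOR ((Y NOR V) NOR (Y NOR V))) NOR (((V NOR Y) NOR (V NOR Y)) NOR ((V NOR Y) NOR (V NOR Y))))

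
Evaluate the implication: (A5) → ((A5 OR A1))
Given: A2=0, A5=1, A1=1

Antecedent (A5) = 1; consequent ((A5 OR A1)) = 1.
1 → 1 = 1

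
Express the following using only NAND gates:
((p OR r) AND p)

((((p NAND p) NAND (r NAND r)) NAND p) NAND (((p NAND p) NAND (r NAND r)) NAND p))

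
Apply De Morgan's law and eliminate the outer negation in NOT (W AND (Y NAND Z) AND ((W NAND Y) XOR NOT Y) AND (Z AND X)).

NOT W OR NOT (Y NAND Z) OR NOT ((W NAND Y) XOR NOT Y) OR NOT (Z AND X)
De Morgan's: NOT(AND of terms) = OR of negations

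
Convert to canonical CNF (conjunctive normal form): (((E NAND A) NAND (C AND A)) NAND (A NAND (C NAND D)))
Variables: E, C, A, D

(E OR C OR A OR D) AND (E OR C OR A OR NOT D) AND (E OR NOT C OR A OR D) AND (E OR NOT C OR A OR NOT D) AND (NOT E OR C OR A OR D) AND (NOT E OR C OR A OR NOT D) AND (NOT E OR NOT C OR A OR D) AND (NOT E OR NOT C OR A OR NOT D) AND (NOT E OR NOT C OR NOT A OR NOT D)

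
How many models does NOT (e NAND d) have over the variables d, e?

Satisfying assignments: (1,1)
Count: 1 out of 4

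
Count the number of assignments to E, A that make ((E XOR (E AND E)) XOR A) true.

Satisfying assignments: (0,1), (1,1)
Count: 2 out of 4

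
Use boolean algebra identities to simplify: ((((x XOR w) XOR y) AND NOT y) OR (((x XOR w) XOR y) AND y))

By distribution ((E AND v) OR (E AND NOT v) = E):
= ((x XOR w) XOR y)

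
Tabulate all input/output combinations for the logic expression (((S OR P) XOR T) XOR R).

T | P | S | R | Output
----------------------
0 | 0 | 0 | 0 | 0
0 | 0 | 0 | 1 | 1
0 | 0 | 1 | 0 | 1
0 | 0 | 1 | 1 | 0
0 | 1 | 0 | 0 | 1
0 | 1 | 0 | 1 | 0
0 | 1 | 1 | 0 | 1
0 | 1 | 1 | 1 | 0
1 | 0 | 0 | 0 | 1
1 | 0 | 0 | 1 | 0
1 | 0 | 1 | 0 | 0
1 | 0 | 1 | 1 | 1
1 | 1 | 0 | 0 | 0
1 | 1 | 0 | 1 | 1
1 | 1 | 1 | 0 | 0
1 | 1 | 1 | 1 | 1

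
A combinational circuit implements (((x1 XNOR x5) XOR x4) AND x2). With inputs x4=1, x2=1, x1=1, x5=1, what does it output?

Substituting: (((1 XNOR 1) XOR 1) AND 1)
= 0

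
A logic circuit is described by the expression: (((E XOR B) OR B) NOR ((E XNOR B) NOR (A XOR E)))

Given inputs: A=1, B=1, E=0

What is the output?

Substituting: (((0 XOR 1) OR 1) NOR ((0 XNOR 1) NOR (1 XOR 0)))
= 0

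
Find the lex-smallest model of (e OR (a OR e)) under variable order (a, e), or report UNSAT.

a=0, e=1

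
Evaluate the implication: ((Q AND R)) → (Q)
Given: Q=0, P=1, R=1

Antecedent ((Q AND R)) = 0; consequent (Q) = 0.
0 → 0 = 1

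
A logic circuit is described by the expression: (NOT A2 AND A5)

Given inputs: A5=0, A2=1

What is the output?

Substituting: (NOT 1 AND 0)
= 0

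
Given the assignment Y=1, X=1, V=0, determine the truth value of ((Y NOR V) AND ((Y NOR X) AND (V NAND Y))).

Substituting: ((1 NOR 0) AND ((1 NOR 1) AND (0 NAND 1)))
= 0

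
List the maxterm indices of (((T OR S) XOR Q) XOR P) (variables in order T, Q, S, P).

ΠM(0, 3, 5, 6, 9, 11, 12, 14) = (T OR Q OR S OR P) AND (T OR Q OR NOT S OR NOT P) AND (T OR NOT Q OR S OR NOT P) AND (T OR NOT Q OR NOT S OR P) AND (NOT T OR Q OR S OR NOT P) AND (NOT T OR Q OR NOT S OR NOT P) AND (NOT T OR NOT Q OR S OR P) AND (NOT T OR NOT Q OR NOT S OR P)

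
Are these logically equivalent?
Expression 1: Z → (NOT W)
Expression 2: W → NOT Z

Yes, Contrapositive is always equivalent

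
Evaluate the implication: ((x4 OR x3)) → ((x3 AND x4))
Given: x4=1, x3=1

Antecedent ((x4 OR x3)) = 1; consequent ((x3 AND x4)) = 1.
1 → 1 = 1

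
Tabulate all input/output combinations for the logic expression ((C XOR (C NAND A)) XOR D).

C | D | A | Output
------------------
0 | 0 | 0 | 1
0 | 0 | 1 | 1
0 | 1 | 0 | 0
0 | 1 | 1 | 0
1 | 0 | 0 | 0
1 | 0 | 1 | 1
1 | 1 | 0 | 1
1 | 1 | 1 | 0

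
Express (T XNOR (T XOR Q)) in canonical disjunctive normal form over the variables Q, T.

(NOT Q AND NOT T) OR (NOT Q AND T)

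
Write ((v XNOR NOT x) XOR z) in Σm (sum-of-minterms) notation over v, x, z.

Σm(1, 2, 4, 7) = (NOT v AND NOT x AND z) OR (NOT v AND x AND NOT z) OR (v AND NOT x AND NOT z) OR (v AND x AND z)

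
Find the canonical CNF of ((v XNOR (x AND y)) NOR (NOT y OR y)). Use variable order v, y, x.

(v OR y OR x) AND (v OR y OR NOT x) AND (v OR NOT y OR x) AND (v OR NOT y OR NOT x) AND (NOT v OR y OR x) AND (NOT v OR y OR NOT x) AND (NOT v OR NOT y OR x) AND (NOT v OR NOT y OR NOT x)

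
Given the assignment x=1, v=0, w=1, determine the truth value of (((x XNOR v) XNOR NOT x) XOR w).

Substituting: (((1 XNOR 0) XNOR NOT 1) XOR 1)
= 0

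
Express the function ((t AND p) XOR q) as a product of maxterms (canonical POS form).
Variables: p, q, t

ΠM(0, 1, 4, 7) = (p OR q OR t) AND (p OR q OR NOT t) AND (NOT p OR q OR t) AND (NOT p OR NOT q OR NOT t)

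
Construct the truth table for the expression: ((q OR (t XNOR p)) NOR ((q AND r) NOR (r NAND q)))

t | p | q | r | Output
----------------------
0 | 0 | 0 | 0 | 0
0 | 0 | 0 | 1 | 0
0 | 0 | 1 | 0 | 0
0 | 0 | 1 | 1 | 0
0 | 1 | 0 | 0 | 1
0 | 1 | 0 | 1 | 1
0 | 1 | 1 | 0 | 0
0 | 1 | 1 | 1 | 0
1 | 0 | 0 | 0 | 1
1 | 0 | 0 | 1 | 1
1 | 0 | 1 | 0 | 0
1 | 0 | 1 | 1 | 0
1 | 1 | 0 | 0 | 0
1 | 1 | 0 | 1 | 0
1 | 1 | 1 | 0 | 0
1 | 1 | 1 | 1 | 0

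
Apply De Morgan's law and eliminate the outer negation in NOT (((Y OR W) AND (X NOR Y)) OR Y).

NOT ((Y OR W) AND (X NOR Y)) AND NOT Y
De Morgan's: NOT(OR of terms) = AND of negations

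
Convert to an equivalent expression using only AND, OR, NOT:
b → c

NOT b OR c
(Implication elimination: A → B = NOT A OR B)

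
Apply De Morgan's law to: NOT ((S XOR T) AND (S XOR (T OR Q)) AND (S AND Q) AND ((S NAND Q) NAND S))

NOT (S XOR T) OR NOT (S XOR (T OR Q)) OR NOT (S AND Q) OR NOT ((S NAND Q) NAND S)
De Morgan's: NOT(AND of terms) = OR of negations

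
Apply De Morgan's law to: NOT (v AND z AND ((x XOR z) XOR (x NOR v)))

NOT v OR NOT z OR NOT ((x XOR z) XOR (x NOR v))
De Morgan's: NOT(AND of terms) = OR of negations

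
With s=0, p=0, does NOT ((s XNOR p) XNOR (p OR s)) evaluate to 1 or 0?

Substituting: NOT ((0 XNOR 0) XNOR (0 OR 0))
= 1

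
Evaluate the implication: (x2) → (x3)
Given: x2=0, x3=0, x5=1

Antecedent (x2) = 0; consequent (x3) = 0.
0 → 0 = 1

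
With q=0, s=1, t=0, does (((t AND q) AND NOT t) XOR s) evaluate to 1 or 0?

Substituting: (((0 AND 0) AND NOT 0) XOR 1)
= 1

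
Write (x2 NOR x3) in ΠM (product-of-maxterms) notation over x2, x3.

ΠM(1, 2, 3) = (x2 OR NOT x3) AND (NOT x2 OR x3) AND (NOT x2 OR NOT x3)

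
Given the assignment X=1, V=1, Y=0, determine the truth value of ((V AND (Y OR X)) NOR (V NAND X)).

Substituting: ((1 AND (0 OR 1)) NOR (1 NAND 1))
= 0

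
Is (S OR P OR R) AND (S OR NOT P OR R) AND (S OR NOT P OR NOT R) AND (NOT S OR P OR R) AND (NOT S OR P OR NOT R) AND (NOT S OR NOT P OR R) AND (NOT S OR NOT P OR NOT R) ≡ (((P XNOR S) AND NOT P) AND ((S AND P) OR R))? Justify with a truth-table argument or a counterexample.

Yes, they are equivalent — the two output columns agree on all 8 assignments:
S | P | R | Expression 1 | Expression 2
---------------------------------------
0 | 0 | 0 | 0 | 0
0 | 0 | 1 | 1 | 1
0 | 1 | 0 | 0 | 0
0 | 1 | 1 | 0 | 0
1 | 0 | 0 | 0 | 0
1 | 0 | 1 | 0 | 0
1 | 1 | 0 | 0 | 0
1 | 1 | 1 | 0 | 0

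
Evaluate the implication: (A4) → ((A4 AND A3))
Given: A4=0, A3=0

Antecedent (A4) = 0; consequent ((A4 AND A3)) = 0.
0 → 0 = 1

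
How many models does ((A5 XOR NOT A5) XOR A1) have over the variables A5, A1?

Satisfying assignments: (0,0), (1,0)
Count: 2 out of 4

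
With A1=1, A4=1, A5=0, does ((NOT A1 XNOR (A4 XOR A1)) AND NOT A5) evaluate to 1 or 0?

Substituting: ((NOT 1 XNOR (1 XOR 1)) AND NOT 0)
= 1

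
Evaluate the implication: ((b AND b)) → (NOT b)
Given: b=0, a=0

Antecedent ((b AND b)) = 0; consequent (NOT b) = 1.
0 → 1 = 1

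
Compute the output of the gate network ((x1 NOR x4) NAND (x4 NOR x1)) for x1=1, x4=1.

Substituting: ((1 NOR 1) NAND (1 NOR 1))
= 1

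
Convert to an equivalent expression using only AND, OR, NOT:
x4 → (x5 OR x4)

NOT x4 OR (x5 OR x4)
(Implication elimination: A → B = NOT A OR B)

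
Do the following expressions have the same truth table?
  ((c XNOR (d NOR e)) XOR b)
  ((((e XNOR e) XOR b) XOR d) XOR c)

No. Counterexample: with d=0, e=0, c=0, b=0, Expression 1 = 0 but Expression 2 = 1.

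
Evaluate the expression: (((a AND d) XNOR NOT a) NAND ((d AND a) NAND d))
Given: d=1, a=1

Substituting: (((1 AND 1) XNOR NOT 1) NAND ((1 AND 1) NAND 1))
= 1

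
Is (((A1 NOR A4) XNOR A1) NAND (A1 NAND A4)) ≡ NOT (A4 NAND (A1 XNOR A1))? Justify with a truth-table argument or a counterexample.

No. Counterexample: with A1=0, A4=0, Expression 1 = 1 but Expression 2 = 0.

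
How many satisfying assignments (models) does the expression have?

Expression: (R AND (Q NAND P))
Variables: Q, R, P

Satisfying assignments: (0,1,0), (0,1,1), (1,1,0)
Count: 3 out of 8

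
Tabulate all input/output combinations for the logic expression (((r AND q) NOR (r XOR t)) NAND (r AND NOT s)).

q | r | t | s | Output
----------------------
0 | 0 | 0 | 0 | 1
0 | 0 | 0 | 1 | 1
0 | 0 | 1 | 0 | 1
0 | 0 | 1 | 1 | 1
0 | 1 | 0 | 0 | 1
0 | 1 | 0 | 1 | 1
0 | 1 | 1 | 0 | 0
0 | 1 | 1 | 1 | 1
1 | 0 | 0 | 0 | 1
1 | 0 | 0 | 1 | 1
1 | 0 | 1 | 0 | 1
1 | 0 | 1 | 1 | 1
1 | 1 | 0 | 0 | 1
1 | 1 | 0 | 1 | 1
1 | 1 | 1 | 0 | 1
1 | 1 | 1 | 1 | 1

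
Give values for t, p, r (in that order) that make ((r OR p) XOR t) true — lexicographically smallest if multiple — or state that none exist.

t=0, p=0, r=1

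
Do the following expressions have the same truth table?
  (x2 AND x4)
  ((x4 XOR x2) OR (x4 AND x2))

No. Counterexample: with x4=0, x2=1, Expression 1 = 0 but Expression 2 = 1.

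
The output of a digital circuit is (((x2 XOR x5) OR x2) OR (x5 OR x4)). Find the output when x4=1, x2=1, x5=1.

Substituting: (((1 XOR 1) OR 1) OR (1 OR 1))
= 1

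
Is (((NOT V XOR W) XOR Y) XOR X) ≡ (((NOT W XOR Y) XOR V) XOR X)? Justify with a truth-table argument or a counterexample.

Yes, they are equivalent — the two output columns agree on all 16 assignments:
W | Y | V | X | Expression 1 | Expression 2
-------------------------------------------
0 | 0 | 0 | 0 | 1 | 1
0 | 0 | 0 | 1 | 0 | 0
0 | 0 | 1 | 0 | 0 | 0
0 | 0 | 1 | 1 | 1 | 1
0 | 1 | 0 | 0 | 0 | 0
0 | 1 | 0 | 1 | 1 | 1
0 | 1 | 1 | 0 | 1 | 1
0 | 1 | 1 | 1 | 0 | 0
1 | 0 | 0 | 0 | 0 | 0
1 | 0 | 0 | 1 | 1 | 1
1 | 0 | 1 | 0 | 1 | 1
1 | 0 | 1 | 1 | 0 | 0
1 | 1 | 0 | 0 | 1 | 1
1 | 1 | 0 | 1 | 0 | 0
1 | 1 | 1 | 0 | 0 | 0
1 | 1 | 1 | 1 | 1 | 1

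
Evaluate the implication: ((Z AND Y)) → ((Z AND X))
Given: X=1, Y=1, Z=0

Antecedent ((Z AND Y)) = 0; consequent ((Z AND X)) = 0.
0 → 0 = 1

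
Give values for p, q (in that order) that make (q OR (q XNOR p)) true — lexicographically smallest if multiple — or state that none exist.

p=0, q=0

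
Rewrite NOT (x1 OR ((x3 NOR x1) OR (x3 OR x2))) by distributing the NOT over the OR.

NOT x1 AND NOT ((x3 NOR x1) OR (x3 OR x2))
De Morgan's: NOT(OR of terms) = AND of negations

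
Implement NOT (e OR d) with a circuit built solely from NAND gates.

(((e NAND e) NAND (d NAND d)) NAND ((e NAND e) NAND (d NAND d)))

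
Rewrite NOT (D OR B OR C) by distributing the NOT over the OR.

NOT D AND NOT B AND NOT C
De Morgan's: NOT(OR of terms) = AND of negations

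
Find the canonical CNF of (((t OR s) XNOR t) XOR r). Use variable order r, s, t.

(r OR NOT s OR t) AND (NOT r OR s OR t) AND (NOT r OR s OR NOT t) AND (NOT r OR NOT s OR NOT t)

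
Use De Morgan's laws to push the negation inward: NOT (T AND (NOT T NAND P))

NOT T OR NOT (NOT T NAND P)
De Morgan's: NOT(AND of terms) = OR of negations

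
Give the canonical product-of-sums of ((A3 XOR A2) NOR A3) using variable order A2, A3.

ΠM(1, 2, 3) = (A2 OR NOT A3) AND (NOT A2 OR A3) AND (NOT A2 OR NOT A3)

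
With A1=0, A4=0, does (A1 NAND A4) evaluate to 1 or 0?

Substituting: (0 NAND 0)
= 1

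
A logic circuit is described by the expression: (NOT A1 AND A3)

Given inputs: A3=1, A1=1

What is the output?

Substituting: (NOT 1 AND 1)
= 0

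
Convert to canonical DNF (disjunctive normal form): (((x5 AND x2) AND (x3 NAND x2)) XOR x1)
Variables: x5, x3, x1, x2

(NOT x5 AND NOT x3 AND x1 AND NOT x2) OR (NOT x5 AND NOT x3 AND x1 AND x2) OR (NOT x5 AND x3 AND x1 AND NOT x2) OR (NOT x5 AND x3 AND x1 AND x2) OR (x5 AND NOT x3 AND NOT x1 AND x2) OR (x5 AND NOT x3 AND x1 AND NOT x2) OR (x5 AND x3 AND x1 AND NOT x2) OR (x5 AND x3 AND x1 AND x2)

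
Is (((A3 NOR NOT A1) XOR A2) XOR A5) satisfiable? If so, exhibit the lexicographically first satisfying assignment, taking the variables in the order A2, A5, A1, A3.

A2=0, A5=0, A1=1, A3=0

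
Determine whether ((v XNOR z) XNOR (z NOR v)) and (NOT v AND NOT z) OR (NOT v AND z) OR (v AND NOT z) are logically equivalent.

Yes, they are equivalent — the two output columns agree on all 4 assignments:
v | z | Expression 1 | Expression 2
-----------------------------------
0 | 0 | 1 | 1
0 | 1 | 1 | 1
1 | 0 | 1 | 1
1 | 1 | 0 | 0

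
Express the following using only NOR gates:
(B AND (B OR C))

((B NOR B) NOR (((B NOR C) NOR (B NOR C)) NOR ((B NOR C) NOR (B NOR C))))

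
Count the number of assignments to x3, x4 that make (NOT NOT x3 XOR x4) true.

Satisfying assignments: (0,1), (1,0)
Count: 2 out of 4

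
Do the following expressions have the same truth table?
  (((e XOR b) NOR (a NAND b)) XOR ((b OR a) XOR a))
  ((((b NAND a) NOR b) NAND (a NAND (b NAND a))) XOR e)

No. Counterexample: with b=0, a=0, e=0, Expression 1 = 0 but Expression 2 = 1.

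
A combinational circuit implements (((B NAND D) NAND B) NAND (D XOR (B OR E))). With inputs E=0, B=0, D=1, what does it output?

Substituting: (((0 NAND 1) NAND 0) NAND (1 XOR (0 OR 0)))
= 0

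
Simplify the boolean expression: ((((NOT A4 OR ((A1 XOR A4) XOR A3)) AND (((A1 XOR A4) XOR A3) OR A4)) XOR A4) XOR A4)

By XOR self-cancellation ((E XOR v) XOR v = E) then distribution ((E OR v) AND (E OR NOT v) = E):
= ((A1 XOR A4) XOR A3)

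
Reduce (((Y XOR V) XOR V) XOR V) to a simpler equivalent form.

By XOR self-cancellation ((E XOR v) XOR v = E):
= (Y XOR V)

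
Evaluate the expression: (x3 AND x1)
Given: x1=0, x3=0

Substituting: (0 AND 0)
= 0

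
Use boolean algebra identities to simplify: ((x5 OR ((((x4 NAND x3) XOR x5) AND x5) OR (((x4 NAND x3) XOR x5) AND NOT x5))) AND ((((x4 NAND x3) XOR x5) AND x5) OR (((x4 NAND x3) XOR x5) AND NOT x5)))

By absorption (E AND (E OR v) = E) then distribution ((E AND v) OR (E AND NOT v) = E):
= ((x4 NAND x3) XOR x5)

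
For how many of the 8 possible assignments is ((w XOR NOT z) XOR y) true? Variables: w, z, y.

Satisfying assignments: (0,0,0), (0,1,1), (1,0,1), (1,1,0)
Count: 4 out of 8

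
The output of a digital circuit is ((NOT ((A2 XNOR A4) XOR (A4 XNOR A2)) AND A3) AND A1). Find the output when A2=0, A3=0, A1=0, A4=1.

Substituting: ((NOT ((0 XNOR 1) XOR (1 XNOR 0)) AND 0) AND 0)
= 0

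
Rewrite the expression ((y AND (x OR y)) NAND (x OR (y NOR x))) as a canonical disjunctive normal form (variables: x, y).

(NOT x AND NOT y) OR (NOT x AND y) OR (x AND NOT y)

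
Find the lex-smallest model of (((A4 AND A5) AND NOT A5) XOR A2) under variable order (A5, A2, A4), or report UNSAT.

A5=0, A2=1, A4=0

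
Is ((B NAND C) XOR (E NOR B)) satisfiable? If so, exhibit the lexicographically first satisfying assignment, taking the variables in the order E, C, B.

E=0, C=0, B=1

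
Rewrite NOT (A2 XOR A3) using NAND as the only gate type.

(((A2 NAND (A2 NAND A3)) NAND (A3 NAND (A2 NAND A3))) NAND ((A2 NAND (A2 NAND A3)) NAND (A3 NAND (A2 NAND A3))))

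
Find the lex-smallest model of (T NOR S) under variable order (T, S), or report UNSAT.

T=0, S=0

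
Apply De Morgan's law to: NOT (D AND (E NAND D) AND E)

NOT D OR NOT (E NAND D) OR NOT E
De Morgan's: NOT(AND of terms) = OR of negations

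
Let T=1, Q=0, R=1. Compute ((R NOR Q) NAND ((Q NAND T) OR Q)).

Substituting: ((1 NOR 0) NAND ((0 NAND 1) OR 0))
= 1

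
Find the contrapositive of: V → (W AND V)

Contrapositive: NOT (W AND V) → NOT V
Note: A statement and its contrapositive are logically equivalent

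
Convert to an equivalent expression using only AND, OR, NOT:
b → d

NOT b OR d
(Implication elimination: A → B = NOT A OR B)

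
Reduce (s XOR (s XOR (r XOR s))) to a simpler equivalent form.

By XOR self-cancellation ((E XOR v) XOR v = E):
= (r XOR s)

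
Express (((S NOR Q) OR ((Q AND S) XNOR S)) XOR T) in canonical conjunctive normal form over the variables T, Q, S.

(T OR Q OR NOT S) AND (NOT T OR Q OR S) AND (NOT T OR NOT Q OR S) AND (NOT T OR NOT Q OR NOT S)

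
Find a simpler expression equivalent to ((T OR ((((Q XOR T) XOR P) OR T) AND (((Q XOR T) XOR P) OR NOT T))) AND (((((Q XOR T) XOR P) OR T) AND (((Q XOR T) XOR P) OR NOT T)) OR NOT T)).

By distribution ((E OR v) AND (E OR NOT v) = E) then distribution ((E OR v) AND (E OR NOT v) = E):
= ((Q XOR T) XOR P)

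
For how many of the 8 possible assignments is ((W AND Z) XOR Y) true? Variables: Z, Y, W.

Satisfying assignments: (0,1,0), (0,1,1), (1,0,1), (1,1,0)
Count: 4 out of 8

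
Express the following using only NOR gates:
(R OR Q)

((R NOR Q) NOR (R NOR Q))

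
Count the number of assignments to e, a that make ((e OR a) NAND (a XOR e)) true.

Satisfying assignments: (0,0), (1,1)
Count: 2 out of 4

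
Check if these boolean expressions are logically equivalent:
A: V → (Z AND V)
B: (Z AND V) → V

No, Converse is not equivalent to original (counterexample: V=1, Z=0)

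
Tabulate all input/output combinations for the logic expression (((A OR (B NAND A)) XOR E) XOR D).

A | B | E | D | Output
----------------------
0 | 0 | 0 | 0 | 1
0 | 0 | 0 | 1 | 0
0 | 0 | 1 | 0 | 0
0 | 0 | 1 | 1 | 1
0 | 1 | 0 | 0 | 1
0 | 1 | 0 | 1 | 0
0 | 1 | 1 | 0 | 0
0 | 1 | 1 | 1 | 1
1 | 0 | 0 | 0 | 1
1 | 0 | 0 | 1 | 0
1 | 0 | 1 | 0 | 0
1 | 0 | 1 | 1 | 1
1 | 1 | 0 | 0 | 1
1 | 1 | 0 | 1 | 0
1 | 1 | 1 | 0 | 0
1 | 1 | 1 | 1 | 1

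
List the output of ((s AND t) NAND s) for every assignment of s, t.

s | t | Output
--------------
0 | 0 | 1
0 | 1 | 1
1 | 0 | 1
1 | 1 | 0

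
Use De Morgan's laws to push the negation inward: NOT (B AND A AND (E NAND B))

NOT B OR NOT A OR NOT (E NAND B)
De Morgan's: NOT(AND of terms) = OR of negations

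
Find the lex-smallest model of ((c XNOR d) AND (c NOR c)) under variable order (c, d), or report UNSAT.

c=0, d=0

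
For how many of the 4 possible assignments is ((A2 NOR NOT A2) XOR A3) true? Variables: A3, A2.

Satisfying assignments: (1,0), (1,1)
Count: 2 out of 4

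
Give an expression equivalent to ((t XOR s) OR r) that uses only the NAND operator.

((((t NAND (t NAND s)) NAND (s NAND (t NAND s))) NAND ((t NAND (t NAND s)) NAND (s NAND (t NAND s)))) NAND (r NAND r))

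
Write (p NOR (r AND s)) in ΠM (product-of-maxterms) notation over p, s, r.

ΠM(3, 4, 5, 6, 7) = (p OR NOT s OR NOT r) AND (NOT p OR s OR r) AND (NOT p OR s OR NOT r) AND (NOT p OR NOT s OR r) AND (NOT p OR NOT s OR NOT r)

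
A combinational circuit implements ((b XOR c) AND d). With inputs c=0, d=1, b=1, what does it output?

Substituting: ((1 XOR 0) AND 1)
= 1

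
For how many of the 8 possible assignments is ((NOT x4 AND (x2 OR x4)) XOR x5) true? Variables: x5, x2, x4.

Satisfying assignments: (0,1,0), (1,0,0), (1,0,1), (1,1,1)
Count: 4 out of 8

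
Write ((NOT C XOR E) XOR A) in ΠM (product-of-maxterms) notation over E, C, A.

ΠM(1, 2, 4, 7) = (E OR C OR NOT A) AND (E OR NOT C OR A) AND (NOT E OR C OR A) AND (NOT E OR NOT C OR NOT A)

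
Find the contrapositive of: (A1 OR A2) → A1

Contrapositive: NOT A1 → NOT (A1 OR A2)
Note: A statement and its contrapositive are logically equivalent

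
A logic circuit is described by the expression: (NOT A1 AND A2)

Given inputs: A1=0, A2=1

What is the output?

Substituting: (NOT 0 AND 1)
= 1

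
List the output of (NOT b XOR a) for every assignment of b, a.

b | a | Output
--------------
0 | 0 | 1
0 | 1 | 0
1 | 0 | 0
1 | 1 | 1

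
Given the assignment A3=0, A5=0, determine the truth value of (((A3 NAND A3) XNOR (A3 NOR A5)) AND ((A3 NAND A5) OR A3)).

Substituting: (((0 NAND 0) XNOR (0 NOR 0)) AND ((0 NAND 0) OR 0))
= 1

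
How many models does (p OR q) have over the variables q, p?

Satisfying assignments: (0,1), (1,0), (1,1)
Count: 3 out of 4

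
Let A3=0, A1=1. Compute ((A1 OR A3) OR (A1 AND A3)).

Substituting: ((1 OR 0) OR (1 AND 0))
= 1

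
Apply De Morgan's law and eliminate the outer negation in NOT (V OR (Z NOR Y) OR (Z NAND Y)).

NOT V AND NOT (Z NOR Y) AND NOT (Z NAND Y)
De Morgan's: NOT(OR of terms) = AND of negations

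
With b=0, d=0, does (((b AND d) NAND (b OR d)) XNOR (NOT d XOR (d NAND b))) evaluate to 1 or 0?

Substituting: (((0 AND 0) NAND (0 OR 0)) XNOR (NOT 0 XOR (0 NAND 0)))
= 0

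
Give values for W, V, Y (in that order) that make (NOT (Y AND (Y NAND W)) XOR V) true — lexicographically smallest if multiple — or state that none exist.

W=0, V=0, Y=0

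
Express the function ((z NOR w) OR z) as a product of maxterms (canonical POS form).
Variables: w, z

ΠM(2) = (NOT w OR z)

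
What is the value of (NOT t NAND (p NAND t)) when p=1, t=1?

Substituting: (NOT 1 NAND (1 NAND 1))
= 1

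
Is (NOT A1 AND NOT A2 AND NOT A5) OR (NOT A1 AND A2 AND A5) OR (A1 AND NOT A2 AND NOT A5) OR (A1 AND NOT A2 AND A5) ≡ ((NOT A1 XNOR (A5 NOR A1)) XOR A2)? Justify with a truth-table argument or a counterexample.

Yes, they are equivalent — the two output columns agree on all 8 assignments:
A1 | A2 | A5 | Expression 1 | Expression 2
------------------------------------------
0 | 0 | 0 | 1 | 1
0 | 0 | 1 | 0 | 0
0 | 1 | 0 | 0 | 0
0 | 1 | 1 | 1 | 1
1 | 0 | 0 | 1 | 1
1 | 0 | 1 | 1 | 1
1 | 1 | 0 | 0 | 0
1 | 1 | 1 | 0 | 0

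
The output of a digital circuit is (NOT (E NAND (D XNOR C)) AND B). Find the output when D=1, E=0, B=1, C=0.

Substituting: (NOT (0 NAND (1 XNOR 0)) AND 1)
= 0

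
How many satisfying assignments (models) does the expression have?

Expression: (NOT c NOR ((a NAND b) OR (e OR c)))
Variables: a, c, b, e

No assignment satisfies the expression.
Count: 0 out of 16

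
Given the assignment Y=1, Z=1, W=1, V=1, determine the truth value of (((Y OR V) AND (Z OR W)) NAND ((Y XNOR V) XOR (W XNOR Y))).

Substituting: (((1 OR 1) AND (1 OR 1)) NAND ((1 XNOR 1) XOR (1 XNOR 1)))
= 1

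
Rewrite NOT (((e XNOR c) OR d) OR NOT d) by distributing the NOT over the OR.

NOT ((e XNOR c) OR d) AND d
De Morgan's: NOT(OR of terms) = AND of negations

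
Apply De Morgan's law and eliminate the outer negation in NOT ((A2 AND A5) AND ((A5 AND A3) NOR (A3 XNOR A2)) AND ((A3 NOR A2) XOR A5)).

NOT (A2 AND A5) OR NOT ((A5 AND A3) NOR (A3 XNOR A2)) OR NOT ((A3 NOR A2) XOR A5)
De Morgan's: NOT(AND of terms) = OR of negations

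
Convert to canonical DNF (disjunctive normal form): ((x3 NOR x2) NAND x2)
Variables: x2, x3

(NOT x2 AND NOT x3) OR (NOT x2 AND x3) OR (x2 AND NOT x3) OR (x2 AND x3)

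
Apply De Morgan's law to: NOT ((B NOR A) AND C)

NOT (B NOR A) OR NOT C
De Morgan's: NOT(AND of terms) = OR of negations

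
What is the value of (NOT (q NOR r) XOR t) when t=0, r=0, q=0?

Substituting: (NOT (0 NOR 0) XOR 0)
= 0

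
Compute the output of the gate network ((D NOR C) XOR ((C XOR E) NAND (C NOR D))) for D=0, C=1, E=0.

Substituting: ((0 NOR 1) XOR ((1 XOR 0) NAND (1 NOR 0)))
= 1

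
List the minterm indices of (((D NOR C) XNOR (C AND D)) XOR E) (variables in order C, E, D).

Σm(1, 2, 4, 7) = (NOT C AND NOT E AND D) OR (NOT C AND E AND NOT D) OR (C AND NOT E AND NOT D) OR (C AND E AND D)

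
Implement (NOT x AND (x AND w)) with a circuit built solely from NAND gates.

(((x NAND x) NAND ((x NAND w) NAND (x NAND w))) NAND ((x NAND x) NAND ((x NAND w) NAND (x NAND w))))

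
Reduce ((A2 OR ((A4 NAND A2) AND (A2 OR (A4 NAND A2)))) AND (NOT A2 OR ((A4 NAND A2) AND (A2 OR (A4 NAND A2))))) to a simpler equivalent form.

By distribution ((E OR v) AND (E OR NOT v) = E) then absorption (E AND (E OR v) = E):
= (A4 NAND A2)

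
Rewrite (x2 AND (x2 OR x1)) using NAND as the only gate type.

((x2 NAND ((x2 NAND x2) NAND (x1 NAND x1))) NAND (x2 NAND ((x2 NAND x2) NAND (x1 NAND x1))))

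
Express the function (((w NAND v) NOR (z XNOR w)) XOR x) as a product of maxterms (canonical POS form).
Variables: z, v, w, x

ΠM(0, 2, 4, 7, 8, 10, 12, 14) = (z OR v OR w OR x) AND (z OR v OR NOT w OR x) AND (z OR NOT v OR w OR x) AND (z OR NOT v OR NOT w OR NOT x) AND (NOT z OR v OR w OR x) AND (NOT z OR v OR NOT w OR x) AND (NOT z OR NOT v OR w OR x) AND (NOT z OR NOT v OR NOT w OR x)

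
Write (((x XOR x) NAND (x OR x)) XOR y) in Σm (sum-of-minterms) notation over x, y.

Σm(0, 2) = (NOT x AND NOT y) OR (x AND NOT y)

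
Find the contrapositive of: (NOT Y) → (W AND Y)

Contrapositive: NOT (W AND Y) → Y
Note: A statement and its contrapositive are logically equivalent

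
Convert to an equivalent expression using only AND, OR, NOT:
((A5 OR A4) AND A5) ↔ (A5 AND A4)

(((A5 OR A4) AND A5) AND (A5 AND A4)) OR (NOT ((A5 OR A4) AND A5) AND NOT (A5 AND A4))
(Biconditional = both true or both false)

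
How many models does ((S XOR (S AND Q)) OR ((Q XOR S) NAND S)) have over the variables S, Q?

Satisfying assignments: (0,0), (0,1), (1,0), (1,1)
Count: 4 out of 4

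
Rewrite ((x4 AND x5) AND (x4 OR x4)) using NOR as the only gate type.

((((x4 NOR x4) NOR (x5 NOR x5)) NOR ((x4 NOR x4) NOR (x5 NOR x5))) NOR (((x4 NOR x4) NOR (x4 NOR x4)) NOR ((x4 NOR x4) NOR (x4 NOR x4))))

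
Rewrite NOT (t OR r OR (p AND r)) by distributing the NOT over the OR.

NOT t AND NOT r AND NOT (p AND r)
De Morgan's: NOT(OR of terms) = AND of negations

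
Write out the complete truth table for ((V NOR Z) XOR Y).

Z | V | Y | Output
------------------
0 | 0 | 0 | 1
0 | 0 | 1 | 0
0 | 1 | 0 | 0
0 | 1 | 1 | 1
1 | 0 | 0 | 0
1 | 0 | 1 | 1
1 | 1 | 0 | 0
1 | 1 | 1 | 1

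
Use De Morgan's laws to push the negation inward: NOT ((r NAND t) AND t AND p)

NOT (r NAND t) OR NOT t OR NOT p
De Morgan's: NOT(AND of terms) = OR of negations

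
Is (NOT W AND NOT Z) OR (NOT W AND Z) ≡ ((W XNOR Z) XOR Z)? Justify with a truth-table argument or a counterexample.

Yes, they are equivalent — the two output columns agree on all 4 assignments:
W | Z | Expression 1 | Expression 2
-----------------------------------
0 | 0 | 1 | 1
0 | 1 | 1 | 1
1 | 0 | 0 | 0
1 | 1 | 0 | 0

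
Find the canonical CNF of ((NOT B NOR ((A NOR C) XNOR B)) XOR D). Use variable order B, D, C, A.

(B OR D OR C OR A) AND (B OR D OR C OR NOT A) AND (B OR D OR NOT C OR A) AND (B OR D OR NOT C OR NOT A) AND (NOT B OR D OR C OR A) AND (NOT B OR NOT D OR C OR NOT A) AND (NOT B OR NOT D OR NOT C OR A) AND (NOT B OR NOT D OR NOT C OR NOT A)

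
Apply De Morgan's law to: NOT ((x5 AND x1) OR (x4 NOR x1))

NOT (x5 AND x1) AND NOT (x4 NOR x1)
De Morgan's: NOT(OR of terms) = AND of negations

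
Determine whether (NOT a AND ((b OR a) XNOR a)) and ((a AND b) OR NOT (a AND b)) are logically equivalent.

No. Counterexample: with b=0, a=1, Expression 1 = 0 but Expression 2 = 1.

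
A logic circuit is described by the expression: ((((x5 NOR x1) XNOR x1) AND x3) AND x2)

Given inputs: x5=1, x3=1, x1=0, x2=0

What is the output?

Substituting: ((((1 NOR 0) XNOR 0) AND 1) AND 0)
= 0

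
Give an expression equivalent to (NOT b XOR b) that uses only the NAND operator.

(((b NAND b) NAND ((b NAND b) NAND b)) NAND (b NAND ((b NAND b) NAND b)))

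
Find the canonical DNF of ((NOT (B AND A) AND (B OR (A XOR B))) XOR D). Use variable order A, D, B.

(NOT A AND NOT D AND B) OR (NOT A AND D AND NOT B) OR (A AND NOT D AND NOT B) OR (A AND D AND B)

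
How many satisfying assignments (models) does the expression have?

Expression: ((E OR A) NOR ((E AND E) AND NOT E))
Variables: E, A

Satisfying assignments: (0,0)
Count: 1 out of 4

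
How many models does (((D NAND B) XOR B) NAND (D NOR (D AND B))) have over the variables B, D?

Satisfying assignments: (0,1), (1,0), (1,1)
Count: 3 out of 4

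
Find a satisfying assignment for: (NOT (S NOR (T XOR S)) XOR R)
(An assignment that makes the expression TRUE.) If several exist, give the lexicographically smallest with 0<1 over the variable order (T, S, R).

T=0, S=0, R=1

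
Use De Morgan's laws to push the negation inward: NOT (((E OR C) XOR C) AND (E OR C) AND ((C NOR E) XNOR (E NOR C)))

NOT ((E OR C) XOR C) OR NOT (E OR C) OR NOT ((C NOR E) XNOR (E NOR C))
De Morgan's: NOT(AND of terms) = OR of negations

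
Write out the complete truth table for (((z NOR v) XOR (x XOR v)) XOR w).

z | v | w | x | Output
----------------------
0 | 0 | 0 | 0 | 1
0 | 0 | 0 | 1 | 0
0 | 0 | 1 | 0 | 0
0 | 0 | 1 | 1 | 1
0 | 1 | 0 | 0 | 1
0 | 1 | 0 | 1 | 0
0 | 1 | 1 | 0 | 0
0 | 1 | 1 | 1 | 1
1 | 0 | 0 | 0 | 0
1 | 0 | 0 | 1 | 1
1 | 0 | 1 | 0 | 1
1 | 0 | 1 | 1 | 0
1 | 1 | 0 | 0 | 1
1 | 1 | 0 | 1 | 0
1 | 1 | 1 | 0 | 0
1 | 1 | 1 | 1 | 1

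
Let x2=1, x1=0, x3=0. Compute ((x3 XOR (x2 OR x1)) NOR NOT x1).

Substituting: ((0 XOR (1 OR 0)) NOR NOT 0)
= 0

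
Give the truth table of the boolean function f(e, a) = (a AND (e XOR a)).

e | a | Output
--------------
0 | 0 | 0
0 | 1 | 1
1 | 0 | 0
1 | 1 | 0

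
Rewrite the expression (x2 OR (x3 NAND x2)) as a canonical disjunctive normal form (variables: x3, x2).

(NOT x3 AND NOT x2) OR (NOT x3 AND x2) OR (x3 AND NOT x2) OR (x3 AND x2)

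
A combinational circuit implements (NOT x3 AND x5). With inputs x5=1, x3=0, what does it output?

Substituting: (NOT 0 AND 1)
= 1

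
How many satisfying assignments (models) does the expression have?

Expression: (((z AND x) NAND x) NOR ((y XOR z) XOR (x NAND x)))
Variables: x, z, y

Satisfying assignments: (1,1,1)
Count: 1 out of 8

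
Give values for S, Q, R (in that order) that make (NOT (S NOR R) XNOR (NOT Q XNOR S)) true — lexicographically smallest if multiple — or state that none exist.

S=0, Q=0, R=0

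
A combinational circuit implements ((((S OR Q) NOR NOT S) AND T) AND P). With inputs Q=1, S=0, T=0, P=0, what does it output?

Substituting: ((((0 OR 1) NOR NOT 0) AND 0) AND 0)
= 0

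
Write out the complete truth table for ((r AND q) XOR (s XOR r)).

s | r | q | Output
------------------
0 | 0 | 0 | 0
0 | 0 | 1 | 0
0 | 1 | 0 | 1
0 | 1 | 1 | 0
1 | 0 | 0 | 1
1 | 0 | 1 | 1
1 | 1 | 0 | 0
1 | 1 | 1 | 1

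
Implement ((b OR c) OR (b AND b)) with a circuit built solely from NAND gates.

((((b NAND b) NAND (c NAND c)) NAND ((b NAND b) NAND (c NAND c))) NAND (((b NAND b) NAND (b NAND b)) NAND ((b NAND b) NAND (b NAND b))))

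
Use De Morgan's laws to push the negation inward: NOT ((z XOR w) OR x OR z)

NOT (z XOR w) AND NOT x AND NOT z
De Morgan's: NOT(OR of terms) = AND of negations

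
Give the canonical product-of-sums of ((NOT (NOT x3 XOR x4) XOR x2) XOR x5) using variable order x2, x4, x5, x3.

ΠM(0, 3, 5, 6, 9, 10, 12, 15) = (x2 OR x4 OR x5 OR x3) AND (x2 OR x4 OR NOT x5 OR NOT x3) AND (x2 OR NOT x4 OR x5 OR NOT x3) AND (x2 OR NOT x4 OR NOT x5 OR x3) AND (NOT x2 OR x4 OR x5 OR NOT x3) AND (NOT x2 OR x4 OR NOT x5 OR x3) AND (NOT x2 OR NOT x4 OR x5 OR x3) AND (NOT x2 OR NOT x4 OR NOT x5 OR NOT x3)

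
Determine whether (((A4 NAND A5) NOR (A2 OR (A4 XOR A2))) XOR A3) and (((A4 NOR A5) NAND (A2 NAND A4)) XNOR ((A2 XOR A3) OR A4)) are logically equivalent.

No. Counterexample: with A4=0, A3=0, A5=0, A2=0, Expression 1 = 0 but Expression 2 = 1.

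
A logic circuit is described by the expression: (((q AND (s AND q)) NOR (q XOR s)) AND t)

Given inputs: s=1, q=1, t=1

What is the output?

Substituting: (((1 AND (1 AND 1)) NOR (1 XOR 1)) AND 1)
= 0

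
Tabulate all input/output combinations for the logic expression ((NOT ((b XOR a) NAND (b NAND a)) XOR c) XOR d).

a | c | b | d | Output
----------------------
0 | 0 | 0 | 0 | 0
0 | 0 | 0 | 1 | 1
0 | 0 | 1 | 0 | 1
0 | 0 | 1 | 1 | 0
0 | 1 | 0 | 0 | 1
0 | 1 | 0 | 1 | 0
0 | 1 | 1 | 0 | 0
0 | 1 | 1 | 1 | 1
1 | 0 | 0 | 0 | 1
1 | 0 | 0 | 1 | 0
1 | 0 | 1 | 0 | 0
1 | 0 | 1 | 1 | 1
1 | 1 | 0 | 0 | 0
1 | 1 | 0 | 1 | 1
1 | 1 | 1 | 0 | 1
1 | 1 | 1 | 1 | 0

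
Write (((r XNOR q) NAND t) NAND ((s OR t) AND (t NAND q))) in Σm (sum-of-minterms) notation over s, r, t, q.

Σm(0, 1, 2, 3, 4, 5, 7, 10, 11, 15) = (NOT s AND NOT r AND NOT t AND NOT q) OR (NOT s AND NOT r AND NOT t AND q) OR (NOT s AND NOT r AND t AND NOT q) OR (NOT s AND NOT r AND t AND q) OR (NOT s AND r AND NOT t AND NOT q) OR (NOT s AND r AND NOT t AND q) OR (NOT s AND r AND t AND q) OR (s AND NOT r AND t AND NOT q) OR (s AND NOT r AND t AND q) OR (s AND r AND t AND q)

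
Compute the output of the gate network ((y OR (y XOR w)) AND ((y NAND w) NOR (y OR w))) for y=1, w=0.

Substituting: ((1 OR (1 XOR 0)) AND ((1 NAND 0) NOR (1 OR 0)))
= 0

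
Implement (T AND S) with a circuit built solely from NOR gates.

((T NOR T) NOR (S NOR S))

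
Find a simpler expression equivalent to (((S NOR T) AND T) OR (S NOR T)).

By absorption (E OR (E AND v) = E):
= (S NOR T)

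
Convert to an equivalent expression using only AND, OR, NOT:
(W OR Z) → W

NOT (W OR Z) OR W
(Implication elimination: A → B = NOT A OR B)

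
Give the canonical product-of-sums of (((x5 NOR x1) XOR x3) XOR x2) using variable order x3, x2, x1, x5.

ΠM(1, 2, 3, 4, 8, 13, 14, 15) = (x3 OR x2 OR x1 OR NOT x5) AND (x3 OR x2 OR NOT x1 OR x5) AND (x3 OR x2 OR NOT x1 OR NOT x5) AND (x3 OR NOT x2 OR x1 OR x5) AND (NOT x3 OR x2 OR x1 OR x5) AND (NOT x3 OR NOT x2 OR x1 OR NOT x5) AND (NOT x3 OR NOT x2 OR NOT x1 OR x5) AND (NOT x3 OR NOT x2 OR NOT x1 OR NOT x5)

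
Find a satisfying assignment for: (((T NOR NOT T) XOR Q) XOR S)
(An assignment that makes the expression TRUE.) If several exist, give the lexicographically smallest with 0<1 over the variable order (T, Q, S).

T=0, Q=0, S=1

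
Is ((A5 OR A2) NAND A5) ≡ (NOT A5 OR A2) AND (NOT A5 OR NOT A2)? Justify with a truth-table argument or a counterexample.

Yes, they are equivalent — the two output columns agree on all 4 assignments:
A5 | A2 | Expression 1 | Expression 2
-------------------------------------
0 | 0 | 1 | 1
0 | 1 | 1 | 1
1 | 0 | 0 | 0
1 | 1 | 0 | 0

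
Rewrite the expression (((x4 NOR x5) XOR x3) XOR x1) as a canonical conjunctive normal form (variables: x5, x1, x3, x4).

(x5 OR x1 OR x3 OR NOT x4) AND (x5 OR x1 OR NOT x3 OR x4) AND (x5 OR NOT x1 OR x3 OR x4) AND (x5 OR NOT x1 OR NOT x3 OR NOT x4) AND (NOT x5 OR x1 OR x3 OR x4) AND (NOT x5 OR x1 OR x3 OR NOT x4) AND (NOT x5 OR NOT x1 OR NOT x3 OR x4) AND (NOT x5 OR NOT x1 OR NOT x3 OR NOT x4)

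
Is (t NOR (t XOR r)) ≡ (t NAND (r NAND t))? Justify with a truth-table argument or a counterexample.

No. Counterexample: with r=1, t=0, Expression 1 = 0 but Expression 2 = 1.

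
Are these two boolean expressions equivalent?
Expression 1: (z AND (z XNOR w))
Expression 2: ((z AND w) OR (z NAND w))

No. Counterexample: with z=0, w=0, Expression 1 = 0 but Expression 2 = 1.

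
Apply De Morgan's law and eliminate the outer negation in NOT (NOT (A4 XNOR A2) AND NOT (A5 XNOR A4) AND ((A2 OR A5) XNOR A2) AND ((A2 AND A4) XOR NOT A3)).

(A4 XNOR A2) OR (A5 XNOR A4) OR NOT ((A2 OR A5) XNOR A2) OR NOT ((A2 AND A4) XOR NOT A3)
De Morgan's: NOT(AND of terms) = OR of negations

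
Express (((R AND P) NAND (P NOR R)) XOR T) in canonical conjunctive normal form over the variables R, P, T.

(R OR P OR NOT T) AND (R OR NOT P OR NOT T) AND (NOT R OR P OR NOT T) AND (NOT R OR NOT P OR NOT T)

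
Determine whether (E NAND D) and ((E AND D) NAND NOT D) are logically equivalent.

No. Counterexample: with D=1, E=1, Expression 1 = 0 but Expression 2 = 1.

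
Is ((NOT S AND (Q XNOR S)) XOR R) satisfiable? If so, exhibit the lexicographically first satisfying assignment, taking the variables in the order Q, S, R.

Q=0, S=0, R=0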